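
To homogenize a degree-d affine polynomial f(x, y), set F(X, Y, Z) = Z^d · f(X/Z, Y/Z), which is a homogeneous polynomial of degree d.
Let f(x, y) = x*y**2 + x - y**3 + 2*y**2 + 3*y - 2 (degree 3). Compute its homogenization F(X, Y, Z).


F(X, Y, Z) = X*Y**2 + X*Z**2 - Y**3 + 2*Y**2*Z + 3*Y*Z**2 - 2*Z**3

deg(f) = 3.
Substitute x = X/Z, y = Y/Z into f, then multiply by Z^3.
  monomial 1·x^1·y^2 ↦ 1·X^1·Y^2·Z^0.
  monomial 1·x^1·y^0 ↦ 1·X^1·Y^0·Z^2.
  monomial -1·x^0·y^3 ↦ -1·X^0·Y^3·Z^0.
  monomial 2·x^0·y^2 ↦ 2·X^0·Y^2·Z^1.
  monomial 3·x^0·y^1 ↦ 3·X^0·Y^1·Z^2.
  monomial -2·x^0·y^0 ↦ -2·X^0·Y^0·Z^3.
Collecting: F(X, Y, Z) = X*Y**2 + X*Z**2 - Y**3 + 2*Y**2*Z + 3*Y*Z**2 - 2*Z**3.


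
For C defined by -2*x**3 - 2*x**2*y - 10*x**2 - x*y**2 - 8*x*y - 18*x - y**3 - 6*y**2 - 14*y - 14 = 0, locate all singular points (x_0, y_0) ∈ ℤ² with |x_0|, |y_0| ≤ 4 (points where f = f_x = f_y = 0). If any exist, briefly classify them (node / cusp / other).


Singular points: {(-1, -2)}; classification: cusp.

Compute partial derivatives:
  f_x = -6*x**2 - 4*x*y - 20*x - y**2 - 8*y - 18.
  f_y = -2*x**2 - 2*x*y - 8*x - 3*y**2 - 12*y - 14.
Scan x_0 ∈ {−4, ..., 4}. For each x_0, f_y(x_0, y) is a polynomial in y; find its integer roots y ∈ {−4, ..., 4}, then test f_x and f at those candidates.
  x = -4: f_y(-4, y) = -3*y**2 - 4*y - 14; no integer root y with |y| ≤ 4.
  x = -3: f_y(-3, y) = -3*y**2 - 6*y - 8; no integer root y with |y| ≤ 4.
  x = -2: f_y(-2, y) = -3*y**2 - 8*y - 6; no integer root y with |y| ≤ 4.
  x = -1: f_y(-1, y) = -3*y**2 - 10*y - 8; vanishes at y ∈ {-2}. (-1, -2): f_x = 0, f = 0 — SINGULAR.
  x = 0: f_y(0, y) = -3*y**2 - 12*y - 14; no integer root y with |y| ≤ 4.
  x = 1: f_y(1, y) = -3*y**2 - 14*y - 24; no integer root y with |y| ≤ 4.
  x = 2: f_y(2, y) = -3*y**2 - 16*y - 38; no integer root y with |y| ≤ 4.
  x = 3: f_y(3, y) = -3*y**2 - 18*y - 56; no integer root y with |y| ≤ 4.
  x = 4: f_y(4, y) = -3*y**2 - 20*y - 78; no integer root y with |y| ≤ 4.
Only singular point on the grid: (-1, -2).
Classify: substitute x = -1 + u, y = -2 + v and expand: f = -2*u**3 - 2*u**2*v - u*v**2 - v**3 + v**2.
No constant or linear terms (consistent with a singular point). Quadratic part: v**2. Cubic part: -2*u**3 - 2*u**2*v - u*v**2 - v**3.
The quadratic part v**2 is a perfect square, so there is a single (double) tangent line v = 0, i.e. y = -2. Restricting the cubic part to that line (v = 0) leaves -2*u**3 ≠ 0, so f is not divisible by v and the branch is v² ≈ 2*u**3 to lowest order — this is a cusp.
Classification: cusp.


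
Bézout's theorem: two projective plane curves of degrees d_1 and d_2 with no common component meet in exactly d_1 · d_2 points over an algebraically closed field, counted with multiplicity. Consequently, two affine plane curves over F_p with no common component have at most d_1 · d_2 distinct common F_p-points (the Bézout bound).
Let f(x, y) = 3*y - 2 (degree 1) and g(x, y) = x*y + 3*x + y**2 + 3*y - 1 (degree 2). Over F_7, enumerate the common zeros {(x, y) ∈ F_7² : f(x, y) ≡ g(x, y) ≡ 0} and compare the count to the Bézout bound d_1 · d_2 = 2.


Common zeros: {(3, 3)}; count = 1; Bézout bound = 2.

deg(f) = 1, deg(g) = 2, so Bézout bound = 2.
Scan x ∈ F_7. For each x, list the y ∈ F_7 with f(x, y) ≡ 0 and those with g(x, y) ≡ 0 (mod 7); the common zeros in that column are the intersection.
  x = 0: f ≡ 0 at y ∈ {3}; g ≡ 0 at y ∈ ∅; common: ∅.
  x = 1: f ≡ 0 at y ∈ {3}; g ≡ 0 at y ∈ {1, 2}; common: ∅.
  x = 2: f ≡ 0 at y ∈ {3}; g ≡ 0 at y ∈ ∅; common: ∅.
  x = 3: f ≡ 0 at y ∈ {3}; g ≡ 0 at y ∈ {3, 5}; common: {3}.
  x = 4: f ≡ 0 at y ∈ {3}; g ≡ 0 at y ∈ ∅; common: ∅.
  x = 5: f ≡ 0 at y ∈ {3}; g ≡ 0 at y ∈ {0, 6}; common: ∅.
  x = 6: f ≡ 0 at y ∈ {3}; g ≡ 0 at y ∈ ∅; common: ∅.
Collecting: common zeros = {(3, 3)}, so the count is 1.
Comparison with the Bézout bound: 1 ≤ 2 = deg(f)·deg(g), as expected for curves with no common component (the affine F_7-count falls short of the bound because intersections may lie at infinity, over extension fields, or carry multiplicity).


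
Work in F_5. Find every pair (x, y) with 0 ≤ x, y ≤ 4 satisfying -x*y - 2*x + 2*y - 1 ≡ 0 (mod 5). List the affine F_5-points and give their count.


Affine F_5-points: {(0, 3), (1, 3), (2, 0), (2, 1), (2, 2), (2, 3), (2, 4), (3, 3), (4, 3)}; count = 9.

For each of the 25 pairs (x, y) ∈ F_5², evaluate f(x, y) mod 5. Record the zeros.
  x = 0: [0↦4, 1↦1, 2↦3, 3↦0, 4↦2]  zeros at y ∈ {3}
  x = 1: [0↦2, 1↦3, 2↦4, 3↦0, 4↦1]  zeros at y ∈ {3}
  x = 2: [0↦0, 1↦0, 2↦0, 3↦0, 4↦0]  zeros at y ∈ {0, 1, 2, 3, 4}
  x = 3: [0↦3, 1↦2, 2↦1, 3↦0, 4↦4]  zeros at y ∈ {3}
  x = 4: [0↦1, 1↦4, 2↦2, 3↦0, 4↦3]  zeros at y ∈ {3}
Collecting zeros: affine points = {(0, 3), (1, 3), (2, 0), (2, 1), (2, 2), (2, 3), (2, 4), (3, 3), (4, 3)}.
Total count |C(F_5)_aff| = 9.


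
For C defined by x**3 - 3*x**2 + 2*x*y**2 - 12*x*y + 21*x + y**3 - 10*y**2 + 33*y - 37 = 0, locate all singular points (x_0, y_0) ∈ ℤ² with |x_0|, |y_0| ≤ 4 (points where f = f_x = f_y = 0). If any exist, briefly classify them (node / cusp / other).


Singular points: {(1, 3)}; classification: cusp.

Compute partial derivatives:
  f_x = 3*x**2 - 6*x + 2*y**2 - 12*y + 21.
  f_y = 4*x*y - 12*x + 3*y**2 - 20*y + 33.
Scan x_0 ∈ {−4, ..., 4}. For each x_0, f_y(x_0, y) is a polynomial in y; find its integer roots y ∈ {−4, ..., 4}, then test f_x and f at those candidates.
  x = -4: f_y(-4, y) = 3*y**2 - 36*y + 81; vanishes at y ∈ {3}. (-4, 3): f_x = 75 ≠ 0.
  x = -3: f_y(-3, y) = 3*y**2 - 32*y + 69; vanishes at y ∈ {3}. (-3, 3): f_x = 48 ≠ 0.
  x = -2: f_y(-2, y) = 3*y**2 - 28*y + 57; vanishes at y ∈ {3}. (-2, 3): f_x = 27 ≠ 0.
  x = -1: f_y(-1, y) = 3*y**2 - 24*y + 45; vanishes at y ∈ {3}. (-1, 3): f_x = 12 ≠ 0.
  x = 0: f_y(0, y) = 3*y**2 - 20*y + 33; vanishes at y ∈ {3}. (0, 3): f_x = 3 ≠ 0.
  x = 1: f_y(1, y) = 3*y**2 - 16*y + 21; vanishes at y ∈ {3}. (1, 3): f_x = 0, f = 0 — SINGULAR.
  x = 2: f_y(2, y) = 3*y**2 - 12*y + 9; vanishes at y ∈ {1, 3}. (2, 1): f_x = 11 ≠ 0; (2, 3): f_x = 3 ≠ 0.
  x = 3: f_y(3, y) = 3*y**2 - 8*y - 3; vanishes at y ∈ {3}. (3, 3): f_x = 12 ≠ 0.
  x = 4: f_y(4, y) = 3*y**2 - 4*y - 15; vanishes at y ∈ {3}. (4, 3): f_x = 27 ≠ 0.
Only singular point on the grid: (1, 3).
Classify: substitute x = 1 + u, y = 3 + v and expand: f = u**3 + 2*u*v**2 + v**3 + v**2.
No constant or linear terms (consistent with a singular point). Quadratic part: v**2. Cubic part: u**3 + 2*u*v**2 + v**3.
The quadratic part v**2 is a perfect square, so there is a single (double) tangent line v = 0, i.e. y = 3. Restricting the cubic part to that line (v = 0) leaves u**3 ≠ 0, so f is not divisible by v and the branch is v² ≈ -u**3 to lowest order — this is a cusp.
Classification: cusp.


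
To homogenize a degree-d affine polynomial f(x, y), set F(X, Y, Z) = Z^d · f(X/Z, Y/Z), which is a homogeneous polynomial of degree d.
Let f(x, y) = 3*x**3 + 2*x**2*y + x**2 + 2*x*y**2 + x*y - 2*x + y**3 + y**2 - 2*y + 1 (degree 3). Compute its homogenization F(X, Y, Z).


F(X, Y, Z) = 3*X**3 + 2*X**2*Y + X**2*Z + 2*X*Y**2 + X*Y*Z - 2*X*Z**2 + Y**3 + Y**2*Z - 2*Y*Z**2 + Z**3

deg(f) = 3.
Substitute x = X/Z, y = Y/Z into f, then multiply by Z^3.
  monomial 3·x^3·y^0 ↦ 3·X^3·Y^0·Z^0.
  monomial 2·x^2·y^1 ↦ 2·X^2·Y^1·Z^0.
  monomial 1·x^2·y^0 ↦ 1·X^2·Y^0·Z^1.
  monomial 2·x^1·y^2 ↦ 2·X^1·Y^2·Z^0.
  monomial 1·x^1·y^1 ↦ 1·X^1·Y^1·Z^1.
  monomial -2·x^1·y^0 ↦ -2·X^1·Y^0·Z^2.
  monomial 1·x^0·y^3 ↦ 1·X^0·Y^3·Z^0.
  monomial 1·x^0·y^2 ↦ 1·X^0·Y^2·Z^1.
  monomial -2·x^0·y^1 ↦ -2·X^0·Y^1·Z^2.
  monomial 1·x^0·y^0 ↦ 1·X^0·Y^0·Z^3.
Collecting: F(X, Y, Z) = 3*X**3 + 2*X**2*Y + X**2*Z + 2*X*Y**2 + X*Y*Z - 2*X*Z**2 + Y**3 + Y**2*Z - 2*Y*Z**2 + Z**3.


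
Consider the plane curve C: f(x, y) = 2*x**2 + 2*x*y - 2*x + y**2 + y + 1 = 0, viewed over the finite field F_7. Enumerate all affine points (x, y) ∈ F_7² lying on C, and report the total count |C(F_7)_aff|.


Affine F_7-points: {(0, 2), (0, 4), (3, 1), (3, 6), (4, 1), (4, 4), (6, 2), (6, 6)}; count = 8.

For each of the 49 pairs (x, y) ∈ F_7², evaluate f(x, y) mod 7. Record the zeros.
  x = 0: [0↦1, 1↦3, 2↦0, 3↦6, 4↦0, 5↦3, 6↦1]  zeros at y ∈ {2, 4}
  x = 1: [0↦1, 1↦5, 2↦4, 3↦5, 4↦1, 5↦6, 6↦6]  zeros at y ∈ ∅
  x = 2: [0↦5, 1↦4, 2↦5, 3↦1, 4↦6, 5↦6, 6↦1]  zeros at y ∈ ∅
  x = 3: [0↦6, 1↦0, 2↦3, 3↦1, 4↦1, 5↦3, 6↦0]  zeros at y ∈ {1, 6}
  x = 4: [0↦4, 1↦0, 2↦5, 3↦5, 4↦0, 5↦4, 6↦3]  zeros at y ∈ {1, 4}
  x = 5: [0↦6, 1↦4, 2↦4, 3↦6, 4↦3, 5↦2, 6↦3]  zeros at y ∈ ∅
  x = 6: [0↦5, 1↦5, 2↦0, 3↦4, 4↦3, 5↦4, 6↦0]  zeros at y ∈ {2, 6}
Collecting zeros: affine points = {(0, 2), (0, 4), (3, 1), (3, 6), (4, 1), (4, 4), (6, 2), (6, 6)}.
Total count |C(F_7)_aff| = 8.


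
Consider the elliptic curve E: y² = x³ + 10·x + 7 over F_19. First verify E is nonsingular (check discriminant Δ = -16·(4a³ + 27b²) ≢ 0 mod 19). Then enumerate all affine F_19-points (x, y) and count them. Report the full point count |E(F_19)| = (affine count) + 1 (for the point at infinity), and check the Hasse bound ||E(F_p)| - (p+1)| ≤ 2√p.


Affine points = {(0, 8), (0, 11), (2, 4), (2, 15), (3, 8), (3, 11), (4, 4), (4, 15), (5, 7), (5, 12), (6, 6), (6, 13), (9, 3), (9, 16), (10, 9), (10, 10), (11, 2), (11, 17), (13, 4), (13, 15), (15, 6), (15, 13), (16, 8), (16, 11), (17, 6), (17, 13)}; affine count = 26; |E(F_19)| = 27.

Discriminant check: Δ ∝ 4a³ + 27b² = 4·10³ + 27·7² = 4·1000 + 27·49 ≡ 3 (mod 19). Nonzero ⇒ E is nonsingular.
For each x ∈ F_19, compute rhs = x³ + 10·x + 7 mod 19, then count y ∈ F_19 with y² ≡ rhs.
  x = 0: rhs = 7, matching y values: 8, 11 (2 points).
  x = 1: rhs = 18, matching y values: none (0 points).
  x = 2: rhs = 16, matching y values: 4, 15 (2 points).
  x = 3: rhs = 7, matching y values: 8, 11 (2 points).
  x = 4: rhs = 16, matching y values: 4, 15 (2 points).
  x = 5: rhs = 11, matching y values: 7, 12 (2 points).
  x = 6: rhs = 17, matching y values: 6, 13 (2 points).
  x = 7: rhs = 2, matching y values: none (0 points).
  x = 8: rhs = 10, matching y values: none (0 points).
  x = 9: rhs = 9, matching y values: 3, 16 (2 points).
  x = 10: rhs = 5, matching y values: 9, 10 (2 points).
  x = 11: rhs = 4, matching y values: 2, 17 (2 points).
  x = 12: rhs = 12, matching y values: none (0 points).
  x = 13: rhs = 16, matching y values: 4, 15 (2 points).
  x = 14: rhs = 3, matching y values: none (0 points).
  x = 15: rhs = 17, matching y values: 6, 13 (2 points).
  x = 16: rhs = 7, matching y values: 8, 11 (2 points).
  x = 17: rhs = 17, matching y values: 6, 13 (2 points).
  x = 18: rhs = 15, matching y values: none (0 points).
Total affine count: 26.
Full point count |E(F_19)| = 26 + 1 = 27.
Hasse bound: |27 − (19+1)| = |7| = 7 ≤ 2√19 ≈ 8.7178 ✓.


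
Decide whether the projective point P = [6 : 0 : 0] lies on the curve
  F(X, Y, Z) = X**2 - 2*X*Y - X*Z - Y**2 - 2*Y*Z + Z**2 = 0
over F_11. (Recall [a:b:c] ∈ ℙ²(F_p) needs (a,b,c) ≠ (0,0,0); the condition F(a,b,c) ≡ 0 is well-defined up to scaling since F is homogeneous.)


F(6,0,0) ≡ 3 (mod 11); P is NOT on the curve.

Evaluate F(6, 0, 0) term-by-term (mod 11).
  X**2 ↦ 1·36·1·1 = 36
  -2*X*Y ↦ -2·6·0·1 = 0
  -X*Z ↦ -1·6·1·0 = 0
  -Y**2 ↦ -1·1·0·1 = 0
  -2*Y*Z ↦ -2·1·0·0 = 0
  Z**2 ↦ 1·1·1·0 = 0
Sum: F(6, 0, 0) = (36) + (0) + (0) + (0) + (0) + (0) = 36.
Reducing mod 11: 36 ≡ 3 (mod 11).
Since F(a, b, c) ≡ 3 ≠ 0 (mod 11), P does NOT lie on the curve.


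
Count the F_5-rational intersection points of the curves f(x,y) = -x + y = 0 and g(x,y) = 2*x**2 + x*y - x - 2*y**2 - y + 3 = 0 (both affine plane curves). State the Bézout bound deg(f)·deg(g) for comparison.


Common zeros: ∅; count = 0; Bézout bound = 2.

deg(f) = 1, deg(g) = 2, so Bézout bound = 2.
Scan x ∈ F_5. For each x, list the y ∈ F_5 with f(x, y) ≡ 0 and those with g(x, y) ≡ 0 (mod 5); the common zeros in that column are the intersection.
  x = 0: f ≡ 0 at y ∈ {0}; g ≡ 0 at y ∈ {1}; common: ∅.
  x = 1: f ≡ 0 at y ∈ {1}; g ≡ 0 at y ∈ ∅; common: ∅.
  x = 2: f ≡ 0 at y ∈ {2}; g ≡ 0 at y ∈ ∅; common: ∅.
  x = 3: f ≡ 0 at y ∈ {3}; g ≡ 0 at y ∈ ∅; common: ∅.
  x = 4: f ≡ 0 at y ∈ {4}; g ≡ 0 at y ∈ ∅; common: ∅.
Collecting: common zeros = ∅, so the count is 0.
Comparison with the Bézout bound: 0 ≤ 2 = deg(f)·deg(g), as expected for curves with no common component (the affine F_5-count falls short of the bound because intersections may lie at infinity, over extension fields, or carry multiplicity).


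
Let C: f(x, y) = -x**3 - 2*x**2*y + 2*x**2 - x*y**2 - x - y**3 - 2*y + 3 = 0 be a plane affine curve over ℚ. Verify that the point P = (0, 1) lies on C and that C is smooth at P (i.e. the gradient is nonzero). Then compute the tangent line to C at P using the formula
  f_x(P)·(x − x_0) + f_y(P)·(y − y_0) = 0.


Tangent line at P: -2*x - 5*y + 5 = 0.

Step 1: f(0, 1) = 0, so P lies on C.
Step 2: partial derivatives
  f_x(x, y) = -3*x**2 - 4*x*y + 4*x - y**2 - 1, f_y(x, y) = -2*x**2 - 2*x*y - 3*y**2 - 2.
  f_x(P) = -2, f_y(P) = -5 (gradient nonzero, so P is smooth).
Step 3: tangent line at P: -2·(x − 0) + -5·(y − 1) = 0.
Expanding: -2*x - 5*y + 5 = 0.


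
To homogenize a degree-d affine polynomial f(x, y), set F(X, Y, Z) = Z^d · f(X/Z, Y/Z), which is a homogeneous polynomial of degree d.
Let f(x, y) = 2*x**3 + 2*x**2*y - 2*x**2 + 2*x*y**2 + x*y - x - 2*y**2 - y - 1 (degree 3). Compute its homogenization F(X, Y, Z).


F(X, Y, Z) = 2*X**3 + 2*X**2*Y - 2*X**2*Z + 2*X*Y**2 + X*Y*Z - X*Z**2 - 2*Y**2*Z - Y*Z**2 - Z**3

deg(f) = 3.
Substitute x = X/Z, y = Y/Z into f, then multiply by Z^3.
  monomial 2·x^3·y^0 ↦ 2·X^3·Y^0·Z^0.
  monomial 2·x^2·y^1 ↦ 2·X^2·Y^1·Z^0.
  monomial -2·x^2·y^0 ↦ -2·X^2·Y^0·Z^1.
  monomial 2·x^1·y^2 ↦ 2·X^1·Y^2·Z^0.
  monomial 1·x^1·y^1 ↦ 1·X^1·Y^1·Z^1.
  monomial -1·x^1·y^0 ↦ -1·X^1·Y^0·Z^2.
  monomial -2·x^0·y^2 ↦ -2·X^0·Y^2·Z^1.
  monomial -1·x^0·y^1 ↦ -1·X^0·Y^1·Z^2.
  monomial -1·x^0·y^0 ↦ -1·X^0·Y^0·Z^3.
Collecting: F(X, Y, Z) = 2*X**3 + 2*X**2*Y - 2*X**2*Z + 2*X*Y**2 + X*Y*Z - X*Z**2 - 2*Y**2*Z - Y*Z**2 - Z**3.


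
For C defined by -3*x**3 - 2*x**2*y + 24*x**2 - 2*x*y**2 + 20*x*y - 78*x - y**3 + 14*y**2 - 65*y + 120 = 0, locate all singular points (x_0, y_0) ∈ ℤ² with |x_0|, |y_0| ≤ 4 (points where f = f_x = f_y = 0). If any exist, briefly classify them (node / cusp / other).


Singular points: {(2, 3)}; classification: cusp.

Compute partial derivatives:
  f_x = -9*x**2 - 4*x*y + 48*x - 2*y**2 + 20*y - 78.
  f_y = -2*x**2 - 4*x*y + 20*x - 3*y**2 + 28*y - 65.
Scan x_0 ∈ {−4, ..., 4}. For each x_0, f_y(x_0, y) is a polynomial in y; find its integer roots y ∈ {−4, ..., 4}, then test f_x and f at those candidates.
  x = -4: f_y(-4, y) = -3*y**2 + 44*y - 177; no integer root y with |y| ≤ 4.
  x = -3: f_y(-3, y) = -3*y**2 + 40*y - 143; no integer root y with |y| ≤ 4.
  x = -2: f_y(-2, y) = -3*y**2 + 36*y - 113; no integer root y with |y| ≤ 4.
  x = -1: f_y(-1, y) = -3*y**2 + 32*y - 87; no integer root y with |y| ≤ 4.
  x = 0: f_y(0, y) = -3*y**2 + 28*y - 65; no integer root y with |y| ≤ 4.
  x = 1: f_y(1, y) = -3*y**2 + 24*y - 47; no integer root y with |y| ≤ 4.
  x = 2: f_y(2, y) = -3*y**2 + 20*y - 33; vanishes at y ∈ {3}. (2, 3): f_x = 0, f = 0 — SINGULAR.
  x = 3: f_y(3, y) = -3*y**2 + 16*y - 23; no integer root y with |y| ≤ 4.
  x = 4: f_y(4, y) = -3*y**2 + 12*y - 17; no integer root y with |y| ≤ 4.
Only singular point on the grid: (2, 3).
Classify: substitute x = 2 + u, y = 3 + v and expand: f = -3*u**3 - 2*u**2*v - 2*u*v**2 - v**3 + v**2.
No constant or linear terms (consistent with a singular point). Quadratic part: v**2. Cubic part: -3*u**3 - 2*u**2*v - 2*u*v**2 - v**3.
The quadratic part v**2 is a perfect square, so there is a single (double) tangent line v = 0, i.e. y = 3. Restricting the cubic part to that line (v = 0) leaves -3*u**3 ≠ 0, so f is not divisible by v and the branch is v² ≈ 3*u**3 to lowest order — this is a cusp.
Classification: cusp.


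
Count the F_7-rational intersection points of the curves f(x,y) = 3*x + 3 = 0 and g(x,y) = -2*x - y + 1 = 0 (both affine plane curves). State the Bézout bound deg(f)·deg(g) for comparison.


Common zeros: {(6, 3)}; count = 1; Bézout bound = 1.

deg(f) = 1, deg(g) = 1, so Bézout bound = 1.
Scan x ∈ F_7. For each x, list the y ∈ F_7 with f(x, y) ≡ 0 and those with g(x, y) ≡ 0 (mod 7); the common zeros in that column are the intersection.
  x = 0: f ≡ 0 at y ∈ ∅; g ≡ 0 at y ∈ {1}; common: ∅.
  x = 1: f ≡ 0 at y ∈ ∅; g ≡ 0 at y ∈ {6}; common: ∅.
  x = 2: f ≡ 0 at y ∈ ∅; g ≡ 0 at y ∈ {4}; common: ∅.
  x = 3: f ≡ 0 at y ∈ ∅; g ≡ 0 at y ∈ {2}; common: ∅.
  x = 4: f ≡ 0 at y ∈ ∅; g ≡ 0 at y ∈ {0}; common: ∅.
  x = 5: f ≡ 0 at y ∈ ∅; g ≡ 0 at y ∈ {5}; common: ∅.
  x = 6: f ≡ 0 at y ∈ {0, 1, 2, 3, 4, 5, 6}; g ≡ 0 at y ∈ {3}; common: {3}.
Collecting: common zeros = {(6, 3)}, so the count is 1.
Comparison with the Bézout bound: 1 ≤ 1 = deg(f)·deg(g), as expected for curves with no common component (the bound is attained).


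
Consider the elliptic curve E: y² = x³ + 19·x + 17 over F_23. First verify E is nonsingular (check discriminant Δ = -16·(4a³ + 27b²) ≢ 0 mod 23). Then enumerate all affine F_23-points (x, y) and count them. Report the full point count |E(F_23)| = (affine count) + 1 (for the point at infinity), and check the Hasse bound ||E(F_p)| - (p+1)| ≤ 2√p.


Affine points = {(3, 3), (3, 20), (6, 5), (6, 18), (11, 4), (11, 19), (12, 8), (12, 15), (13, 0), (16, 1), (16, 22), (17, 3), (17, 20), (18, 2), (18, 21), (20, 5), (20, 18)}; affine count = 17; |E(F_23)| = 18.

Discriminant check: Δ ∝ 4a³ + 27b² = 4·19³ + 27·17² = 4·6859 + 27·289 ≡ 3 (mod 23). Nonzero ⇒ E is nonsingular.
For each x ∈ F_23, compute rhs = x³ + 19·x + 17 mod 23, then count y ∈ F_23 with y² ≡ rhs.
  x = 0: rhs = 17, matching y values: none (0 points).
  x = 1: rhs = 14, matching y values: none (0 points).
  x = 2: rhs = 17, matching y values: none (0 points).
  x = 3: rhs = 9, matching y values: 3, 20 (2 points).
  x = 4: rhs = 19, matching y values: none (0 points).
  x = 5: rhs = 7, matching y values: none (0 points).
  x = 6: rhs = 2, matching y values: 5, 18 (2 points).
  x = 7: rhs = 10, matching y values: none (0 points).
  x = 8: rhs = 14, matching y values: none (0 points).
  x = 9: rhs = 20, matching y values: none (0 points).
  x = 10: rhs = 11, matching y values: none (0 points).
  x = 11: rhs = 16, matching y values: 4, 19 (2 points).
  x = 12: rhs = 18, matching y values: 8, 15 (2 points).
  x = 13: rhs = 0, matching y values: 0 (1 points).
  x = 14: rhs = 14, matching y values: none (0 points).
  x = 15: rhs = 20, matching y values: none (0 points).
  x = 16: rhs = 1, matching y values: 1, 22 (2 points).
  x = 17: rhs = 9, matching y values: 3, 20 (2 points).
  x = 18: rhs = 4, matching y values: 2, 21 (2 points).
  x = 19: rhs = 15, matching y values: none (0 points).
  x = 20: rhs = 2, matching y values: 5, 18 (2 points).
  x = 21: rhs = 17, matching y values: none (0 points).
  x = 22: rhs = 20, matching y values: none (0 points).
Total affine count: 17.
Full point count |E(F_23)| = 17 + 1 = 18.
Hasse bound: |18 − (23+1)| = |-6| = 6 ≤ 2√23 ≈ 9.5917 ✓.


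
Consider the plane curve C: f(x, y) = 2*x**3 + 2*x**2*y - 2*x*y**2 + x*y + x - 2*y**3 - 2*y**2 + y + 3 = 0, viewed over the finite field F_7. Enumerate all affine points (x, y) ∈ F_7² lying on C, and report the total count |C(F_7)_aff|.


Affine F_7-points: {(0, 1), (1, 6), (2, 0), (3, 2), (3, 3), (3, 5), (6, 0), (6, 1), (6, 6)}; count = 9.

For each of the 49 pairs (x, y) ∈ F_7², evaluate f(x, y) mod 7. Record the zeros.
  x = 0: [0↦3, 1↦0, 2↦2, 3↦4, 4↦1, 5↦2, 6↦2]  zeros at y ∈ {1}
  x = 1: [0↦6, 1↦4, 2↦3, 3↦5, 4↦5, 5↦5, 6↦0]  zeros at y ∈ {6}
  x = 2: [0↦0, 1↦3, 2↦3, 3↦2, 4↦2, 5↦5, 6↦6]  zeros at y ∈ {0}
  x = 3: [0↦4, 1↦2, 2↦0, 3↦0, 4↦4, 5↦0, 6↦4]  zeros at y ∈ {2, 3, 5}
  x = 4: [0↦2, 1↦6, 2↦6, 3↦4, 4↦2, 5↦2, 6↦6]  zeros at y ∈ ∅
  x = 5: [0↦6, 1↦6, 2↦5, 3↦5, 4↦1, 5↦2, 6↦3]  zeros at y ∈ ∅
  x = 6: [0↦0, 1↦0, 2↦2, 3↦1, 4↦6, 5↦5, 6↦0]  zeros at y ∈ {0, 1, 6}
Collecting zeros: affine points = {(0, 1), (1, 6), (2, 0), (3, 2), (3, 3), (3, 5), (6, 0), (6, 1), (6, 6)}.
Total count |C(F_7)_aff| = 9.


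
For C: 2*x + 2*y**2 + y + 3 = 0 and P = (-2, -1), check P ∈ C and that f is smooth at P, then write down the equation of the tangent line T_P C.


Tangent line at P: 2*x - 3*y + 1 = 0.

Step 1: f(-2, -1) = 0, so P lies on C.
Step 2: partial derivatives
  f_x(x, y) = 2, f_y(x, y) = 4*y + 1.
  f_x(P) = 2, f_y(P) = -3 (gradient nonzero, so P is smooth).
Step 3: tangent line at P: 2·(x − -2) + -3·(y − -1) = 0.
Expanding: 2*x - 3*y + 1 = 0.


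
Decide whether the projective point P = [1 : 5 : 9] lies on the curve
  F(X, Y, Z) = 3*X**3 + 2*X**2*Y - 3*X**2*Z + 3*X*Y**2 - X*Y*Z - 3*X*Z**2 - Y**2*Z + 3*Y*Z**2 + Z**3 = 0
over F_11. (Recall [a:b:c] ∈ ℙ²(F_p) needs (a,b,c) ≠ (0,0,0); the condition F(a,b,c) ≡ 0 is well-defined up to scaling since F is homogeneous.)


F(1,5,9) ≡ 7 (mod 11); P is NOT on the curve.

Evaluate F(1, 5, 9) term-by-term (mod 11).
  3*X**3 ↦ 3·1·1·1 = 3
  2*X**2*Y ↦ 2·1·5·1 = 10
  -3*X**2*Z ↦ -3·1·1·9 = -27
  3*X*Y**2 ↦ 3·1·25·1 = 75
  -X*Y*Z ↦ -1·1·5·9 = -45
  -3*X*Z**2 ↦ -3·1·1·81 = -243
  -Y**2*Z ↦ -1·1·25·9 = -225
  3*Y*Z**2 ↦ 3·1·5·81 = 1215
  Z**3 ↦ 1·1·1·729 = 729
Sum: F(1, 5, 9) = (3) + (10) + (-27) + (75) + (-45) + (-243) + (-225) + (1215) + (729) = 1492.
Reducing mod 11: 1492 ≡ 7 (mod 11).
Since F(a, b, c) ≡ 7 ≠ 0 (mod 11), P does NOT lie on the curve.


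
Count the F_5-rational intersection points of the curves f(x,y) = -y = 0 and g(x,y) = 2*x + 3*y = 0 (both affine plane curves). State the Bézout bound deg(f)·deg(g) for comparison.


Common zeros: {(0, 0)}; count = 1; Bézout bound = 1.

deg(f) = 1, deg(g) = 1, so Bézout bound = 1.
Scan x ∈ F_5. For each x, list the y ∈ F_5 with f(x, y) ≡ 0 and those with g(x, y) ≡ 0 (mod 5); the common zeros in that column are the intersection.
  x = 0: f ≡ 0 at y ∈ {0}; g ≡ 0 at y ∈ {0}; common: {0}.
  x = 1: f ≡ 0 at y ∈ {0}; g ≡ 0 at y ∈ {1}; common: ∅.
  x = 2: f ≡ 0 at y ∈ {0}; g ≡ 0 at y ∈ {2}; common: ∅.
  x = 3: f ≡ 0 at y ∈ {0}; g ≡ 0 at y ∈ {3}; common: ∅.
  x = 4: f ≡ 0 at y ∈ {0}; g ≡ 0 at y ∈ {4}; common: ∅.
Collecting: common zeros = {(0, 0)}, so the count is 1.
Comparison with the Bézout bound: 1 ≤ 1 = deg(f)·deg(g), as expected for curves with no common component (the bound is attained).


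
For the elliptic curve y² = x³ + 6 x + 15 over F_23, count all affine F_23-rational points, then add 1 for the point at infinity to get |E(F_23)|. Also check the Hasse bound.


Affine points = {(2, 9), (2, 14), (5, 3), (5, 20), (7, 3), (7, 20), (8, 0), (9, 4), (9, 19), (11, 3), (11, 20), (13, 6), (13, 17), (17, 4), (17, 19), (20, 4), (20, 19), (21, 8), (21, 15), (22, 10), (22, 13)}; affine count = 21; |E(F_23)| = 22.

Discriminant check: Δ ∝ 4a³ + 27b² = 4·6³ + 27·15² = 4·216 + 27·225 ≡ 16 (mod 23). Nonzero ⇒ E is nonsingular.
For each x ∈ F_23, compute rhs = x³ + 6·x + 15 mod 23, then count y ∈ F_23 with y² ≡ rhs.
  x = 0: rhs = 15, matching y values: none (0 points).
  x = 1: rhs = 22, matching y values: none (0 points).
  x = 2: rhs = 12, matching y values: 9, 14 (2 points).
  x = 3: rhs = 14, matching y values: none (0 points).
  x = 4: rhs = 11, matching y values: none (0 points).
  x = 5: rhs = 9, matching y values: 3, 20 (2 points).
  x = 6: rhs = 14, matching y values: none (0 points).
  x = 7: rhs = 9, matching y values: 3, 20 (2 points).
  x = 8: rhs = 0, matching y values: 0 (1 points).
  x = 9: rhs = 16, matching y values: 4, 19 (2 points).
  x = 10: rhs = 17, matching y values: none (0 points).
  x = 11: rhs = 9, matching y values: 3, 20 (2 points).
  x = 12: rhs = 21, matching y values: none (0 points).
  x = 13: rhs = 13, matching y values: 6, 17 (2 points).
  x = 14: rhs = 14, matching y values: none (0 points).
  x = 15: rhs = 7, matching y values: none (0 points).
  x = 16: rhs = 21, matching y values: none (0 points).
  x = 17: rhs = 16, matching y values: 4, 19 (2 points).
  x = 18: rhs = 21, matching y values: none (0 points).
  x = 19: rhs = 19, matching y values: none (0 points).
  x = 20: rhs = 16, matching y values: 4, 19 (2 points).
  x = 21: rhs = 18, matching y values: 8, 15 (2 points).
  x = 22: rhs = 8, matching y values: 10, 13 (2 points).
Total affine count: 21.
Full point count |E(F_23)| = 21 + 1 = 22.
Hasse bound: |22 − (23+1)| = |-2| = 2 ≤ 2√23 ≈ 9.5917 ✓.


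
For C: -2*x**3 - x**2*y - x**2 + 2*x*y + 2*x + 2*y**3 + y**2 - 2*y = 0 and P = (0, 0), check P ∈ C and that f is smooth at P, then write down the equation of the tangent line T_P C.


Tangent line at P: 2*x - 2*y = 0.

Step 1: f(0, 0) = 0, so P lies on C.
Step 2: partial derivatives
  f_x(x, y) = -6*x**2 - 2*x*y - 2*x + 2*y + 2, f_y(x, y) = -x**2 + 2*x + 6*y**2 + 2*y - 2.
  f_x(P) = 2, f_y(P) = -2 (gradient nonzero, so P is smooth).
Step 3: tangent line at P: 2·(x − 0) + -2·(y − 0) = 0.
Expanding: 2*x - 2*y = 0.


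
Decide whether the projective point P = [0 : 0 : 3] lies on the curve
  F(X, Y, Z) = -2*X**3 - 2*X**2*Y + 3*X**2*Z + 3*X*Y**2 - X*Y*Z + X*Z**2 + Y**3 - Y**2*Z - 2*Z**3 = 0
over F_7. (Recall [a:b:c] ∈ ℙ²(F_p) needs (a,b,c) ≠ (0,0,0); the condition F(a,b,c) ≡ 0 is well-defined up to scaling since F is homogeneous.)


F(0,0,3) ≡ 2 (mod 7); P is NOT on the curve.

Evaluate F(0, 0, 3) term-by-term (mod 7).
  -2*X**3 ↦ -2·0·1·1 = 0
  -2*X**2*Y ↦ -2·0·0·1 = 0
  3*X**2*Z ↦ 3·0·1·3 = 0
  3*X*Y**2 ↦ 3·0·0·1 = 0
  -X*Y*Z ↦ -1·0·0·3 = 0
  X*Z**2 ↦ 1·0·1·9 = 0
  Y**3 ↦ 1·1·0·1 = 0
  -Y**2*Z ↦ -1·1·0·3 = 0
  -2*Z**3 ↦ -2·1·1·27 = -54
Sum: F(0, 0, 3) = (0) + (0) + (0) + (0) + (0) + (0) + (0) + (0) + (-54) = -54.
Reducing mod 7: -54 ≡ 2 (mod 7).
Since F(a, b, c) ≡ 2 ≠ 0 (mod 7), P does NOT lie on the curve.


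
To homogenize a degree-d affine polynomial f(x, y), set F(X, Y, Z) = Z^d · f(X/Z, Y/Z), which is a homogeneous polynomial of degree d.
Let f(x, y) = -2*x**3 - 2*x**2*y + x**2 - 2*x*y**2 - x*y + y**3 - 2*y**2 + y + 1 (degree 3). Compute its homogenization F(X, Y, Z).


F(X, Y, Z) = -2*X**3 - 2*X**2*Y + X**2*Z - 2*X*Y**2 - X*Y*Z + Y**3 - 2*Y**2*Z + Y*Z**2 + Z**3

deg(f) = 3.
Substitute x = X/Z, y = Y/Z into f, then multiply by Z^3.
  monomial -2·x^3·y^0 ↦ -2·X^3·Y^0·Z^0.
  monomial -2·x^2·y^1 ↦ -2·X^2·Y^1·Z^0.
  monomial 1·x^2·y^0 ↦ 1·X^2·Y^0·Z^1.
  monomial -2·x^1·y^2 ↦ -2·X^1·Y^2·Z^0.
  monomial -1·x^1·y^1 ↦ -1·X^1·Y^1·Z^1.
  monomial 1·x^0·y^3 ↦ 1·X^0·Y^3·Z^0.
  monomial -2·x^0·y^2 ↦ -2·X^0·Y^2·Z^1.
  monomial 1·x^0·y^1 ↦ 1·X^0·Y^1·Z^2.
  monomial 1·x^0·y^0 ↦ 1·X^0·Y^0·Z^3.
Collecting: F(X, Y, Z) = -2*X**3 - 2*X**2*Y + X**2*Z - 2*X*Y**2 - X*Y*Z + Y**3 - 2*Y**2*Z + Y*Z**2 + Z**3.


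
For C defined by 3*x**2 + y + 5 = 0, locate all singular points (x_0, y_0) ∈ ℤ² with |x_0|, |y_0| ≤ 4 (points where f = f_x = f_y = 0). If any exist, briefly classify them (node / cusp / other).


No singular points in the scanned grid; C is smooth there.

Compute partial derivatives:
  f_x = 6*x.
  f_y = 1.
f_y = 1 is a nonzero constant, so f_y never vanishes: no point (x, y) can satisfy f = f_x = f_y = 0. In particular no (x, y) ∈ {−4, ..., 4}² is singular; the curve is smooth.


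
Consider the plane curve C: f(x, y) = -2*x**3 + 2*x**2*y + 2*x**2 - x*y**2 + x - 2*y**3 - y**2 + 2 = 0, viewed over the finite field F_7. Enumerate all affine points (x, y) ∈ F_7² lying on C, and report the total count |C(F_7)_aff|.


Affine F_7-points: {(0, 5), (1, 3), (1, 5), (5, 2), (5, 4), (5, 5), (6, 2)}; count = 7.

For each of the 49 pairs (x, y) ∈ F_7², evaluate f(x, y) mod 7. Record the zeros.
  x = 0: [0↦2, 1↦6, 2↦3, 3↦2, 4↦5, 5↦0, 6↦3]  zeros at y ∈ {5}
  x = 1: [0↦3, 1↦1, 2↦4, 3↦0, 4↦5, 5↦0, 6↦1]  zeros at y ∈ {3, 5}
  x = 2: [0↦3, 1↦6, 2↦5, 3↦2, 4↦6, 5↦5, 6↦1]  zeros at y ∈ ∅
  x = 3: [0↦4, 1↦2, 2↦1, 3↦3, 4↦3, 5↦3, 6↦5]  zeros at y ∈ ∅
  x = 4: [0↦1, 1↦5, 2↦1, 3↦5, 4↦5, 5↦3, 6↦1]  zeros at y ∈ ∅
  x = 5: [0↦3, 1↦3, 2↦0, 3↦3, 4↦0, 5↦0, 6↦5]  zeros at y ∈ {2, 4, 5}
  x = 6: [0↦5, 1↦5, 2↦0, 3↦6, 4↦4, 5↦3, 6↦5]  zeros at y ∈ {2}
Collecting zeros: affine points = {(0, 5), (1, 3), (1, 5), (5, 2), (5, 4), (5, 5), (6, 2)}.
Total count |C(F_7)_aff| = 7.


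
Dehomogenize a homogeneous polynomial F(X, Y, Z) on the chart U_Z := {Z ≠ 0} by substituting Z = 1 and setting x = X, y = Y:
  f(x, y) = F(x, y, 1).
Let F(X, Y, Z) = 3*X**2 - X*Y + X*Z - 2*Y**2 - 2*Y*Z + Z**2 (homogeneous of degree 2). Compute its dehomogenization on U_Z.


f(x, y) = 3*x**2 - x*y + x - 2*y**2 - 2*y + 1

On U_Z we set Z = 1. Each monomial c·X^i·Y^j·Z^k in F becomes c·x^i·y^j·1^k = c·x^i·y^j.
Substituting Z = 1: F(X, Y, 1) = 3*x**2 - x*y + x - 2*y**2 - 2*y + 1.
Note: deg(f) ≤ deg(F) = 2; strict inequality happens when F is divisible by Z (lost terms).


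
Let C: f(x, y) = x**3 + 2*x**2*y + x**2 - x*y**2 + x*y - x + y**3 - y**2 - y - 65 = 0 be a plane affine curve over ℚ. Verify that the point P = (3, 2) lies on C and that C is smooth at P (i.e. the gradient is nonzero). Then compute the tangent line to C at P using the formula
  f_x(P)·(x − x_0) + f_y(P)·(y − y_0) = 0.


Tangent line at P: 54*x + 16*y - 194 = 0.

Step 1: f(3, 2) = 0, so P lies on C.
Step 2: partial derivatives
  f_x(x, y) = 3*x**2 + 4*x*y + 2*x - y**2 + y - 1, f_y(x, y) = 2*x**2 - 2*x*y + x + 3*y**2 - 2*y - 1.
  f_x(P) = 54, f_y(P) = 16 (gradient nonzero, so P is smooth).
Step 3: tangent line at P: 54·(x − 3) + 16·(y − 2) = 0.
Expanding: 54*x + 16*y - 194 = 0.


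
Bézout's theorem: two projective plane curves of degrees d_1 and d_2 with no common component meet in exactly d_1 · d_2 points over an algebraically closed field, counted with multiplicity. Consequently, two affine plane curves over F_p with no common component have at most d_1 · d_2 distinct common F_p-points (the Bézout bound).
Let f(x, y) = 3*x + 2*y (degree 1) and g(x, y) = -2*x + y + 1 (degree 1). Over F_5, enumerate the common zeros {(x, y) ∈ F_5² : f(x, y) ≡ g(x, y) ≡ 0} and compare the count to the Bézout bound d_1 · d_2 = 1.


Common zeros: {(1, 1)}; count = 1; Bézout bound = 1.

deg(f) = 1, deg(g) = 1, so Bézout bound = 1.
Scan x ∈ F_5. For each x, list the y ∈ F_5 with f(x, y) ≡ 0 and those with g(x, y) ≡ 0 (mod 5); the common zeros in that column are the intersection.
  x = 0: f ≡ 0 at y ∈ {0}; g ≡ 0 at y ∈ {4}; common: ∅.
  x = 1: f ≡ 0 at y ∈ {1}; g ≡ 0 at y ∈ {1}; common: {1}.
  x = 2: f ≡ 0 at y ∈ {2}; g ≡ 0 at y ∈ {3}; common: ∅.
  x = 3: f ≡ 0 at y ∈ {3}; g ≡ 0 at y ∈ {0}; common: ∅.
  x = 4: f ≡ 0 at y ∈ {4}; g ≡ 0 at y ∈ {2}; common: ∅.
Collecting: common zeros = {(1, 1)}, so the count is 1.
Comparison with the Bézout bound: 1 ≤ 1 = deg(f)·deg(g), as expected for curves with no common component (the bound is attained).


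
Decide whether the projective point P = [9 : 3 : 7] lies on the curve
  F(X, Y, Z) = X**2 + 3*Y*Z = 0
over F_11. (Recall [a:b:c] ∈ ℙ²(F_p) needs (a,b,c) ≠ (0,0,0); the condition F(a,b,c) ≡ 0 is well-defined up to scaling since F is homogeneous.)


F(9,3,7) ≡ 1 (mod 11); P is NOT on the curve.

Evaluate F(9, 3, 7) term-by-term (mod 11).
  X**2 ↦ 1·81·1·1 = 81
  3*Y*Z ↦ 3·1·3·7 = 63
Sum: F(9, 3, 7) = (81) + (63) = 144.
Reducing mod 11: 144 ≡ 1 (mod 11).
Since F(a, b, c) ≡ 1 ≠ 0 (mod 11), P does NOT lie on the curve.


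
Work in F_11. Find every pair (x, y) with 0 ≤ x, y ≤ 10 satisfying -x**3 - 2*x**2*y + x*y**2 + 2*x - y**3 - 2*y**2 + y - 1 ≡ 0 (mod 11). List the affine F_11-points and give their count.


Affine F_11-points: {(1, 0), (2, 5), (3, 0), (7, 0), (7, 8), (8, 10)}; count = 6.

For each of the 121 pairs (x, y) ∈ F_11², evaluate f(x, y) mod 11. Record the zeros.
  x = 0: [0↦10, 1↦8, 2↦7, 3↦1, 4↦6, 5↦5, 6↦3, 7↦5, 8↦5, 9↦8, 10↦8]  zeros at y ∈ ∅
  x = 1: [0↦0, 1↦8, 2↦8, 3↦5, 4↦4, 5↦10, 6↦6, 7↦8, 8↦10, 9↦6, 10↦1]  zeros at y ∈ {0}
  x = 2: [0↦6, 1↦9, 2↦6, 3↦2, 4↦2, 5↦0, 6↦1, 7↦10, 8↦10, 9↦6, 10↦3]  zeros at y ∈ {5}
  x = 3: [0↦0, 1↦5, 2↦6, 3↦8, 4↦5, 5↦2, 6↦4, 7↦5, 8↦10, 9↦2, 10↦8]  zeros at y ∈ {0}
  x = 4: [0↦9, 1↦1, 2↦2, 3↦6, 4↦7, 5↦10, 6↦9, 7↦9, 8↦4, 9↦10, 10↦10]  zeros at y ∈ ∅
  x = 5: [0↦5, 1↦2, 2↦10, 3↦1, 4↦2, 5↦7, 6↦10, 7↦5, 8↦8, 9↦2, 10↦3]  zeros at y ∈ ∅
  x = 6: [0↦4, 1↦2, 2↦2, 3↦9, 4↦6, 5↦9, 6↦1, 7↦9, 8↦5, 9↦5, 10↦3]  zeros at y ∈ ∅
  x = 7: [0↦0, 1↦6, 2↦5, 3↦2, 4↦2, 5↦10, 6↦9, 7↦4, 8↦0, 9↦2, 10↦4]  zeros at y ∈ {0, 8}
  x = 8: [0↦9, 1↦8, 2↦2, 3↦7, 4↦6, 5↦4, 6↦6, 7↦6, 8↦9, 9↦9, 10↦0]  zeros at y ∈ {10}
  x = 9: [0↦3, 1↦2, 2↦9, 3↦7, 4↦1, 5↦7, 6↦8, 7↦9, 8↦4, 9↦9, 10↦7]  zeros at y ∈ ∅
  x = 10: [0↦9, 1↦4, 2↦9, 3↦7, 4↦3, 5↦2, 6↦9, 7↦7, 8↦1, 9↦7, 10↦8]  zeros at y ∈ ∅
Collecting zeros: affine points = {(1, 0), (2, 5), (3, 0), (7, 0), (7, 8), (8, 10)}.
Total count |C(F_11)_aff| = 6.


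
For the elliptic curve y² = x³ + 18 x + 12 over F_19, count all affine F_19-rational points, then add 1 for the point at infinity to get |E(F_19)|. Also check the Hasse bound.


Affine points = {(3, 6), (3, 13), (7, 5), (7, 14), (13, 7), (13, 12), (14, 5), (14, 14), (15, 3), (15, 16), (16, 8), (16, 11), (17, 5), (17, 14)}; affine count = 14; |E(F_19)| = 15.

Discriminant check: Δ ∝ 4a³ + 27b² = 4·18³ + 27·12² = 4·5832 + 27·144 ≡ 8 (mod 19). Nonzero ⇒ E is nonsingular.
For each x ∈ F_19, compute rhs = x³ + 18·x + 12 mod 19, then count y ∈ F_19 with y² ≡ rhs.
  x = 0: rhs = 12, matching y values: none (0 points).
  x = 1: rhs = 12, matching y values: none (0 points).
  x = 2: rhs = 18, matching y values: none (0 points).
  x = 3: rhs = 17, matching y values: 6, 13 (2 points).
  x = 4: rhs = 15, matching y values: none (0 points).
  x = 5: rhs = 18, matching y values: none (0 points).
  x = 6: rhs = 13, matching y values: none (0 points).
  x = 7: rhs = 6, matching y values: 5, 14 (2 points).
  x = 8: rhs = 3, matching y values: none (0 points).
  x = 9: rhs = 10, matching y values: none (0 points).
  x = 10: rhs = 14, matching y values: none (0 points).
  x = 11: rhs = 2, matching y values: none (0 points).
  x = 12: rhs = 18, matching y values: none (0 points).
  x = 13: rhs = 11, matching y values: 7, 12 (2 points).
  x = 14: rhs = 6, matching y values: 5, 14 (2 points).
  x = 15: rhs = 9, matching y values: 3, 16 (2 points).
  x = 16: rhs = 7, matching y values: 8, 11 (2 points).
  x = 17: rhs = 6, matching y values: 5, 14 (2 points).
  x = 18: rhs = 12, matching y values: none (0 points).
Total affine count: 14.
Full point count |E(F_19)| = 14 + 1 = 15.
Hasse bound: |15 − (19+1)| = |-5| = 5 ≤ 2√19 ≈ 8.7178 ✓.


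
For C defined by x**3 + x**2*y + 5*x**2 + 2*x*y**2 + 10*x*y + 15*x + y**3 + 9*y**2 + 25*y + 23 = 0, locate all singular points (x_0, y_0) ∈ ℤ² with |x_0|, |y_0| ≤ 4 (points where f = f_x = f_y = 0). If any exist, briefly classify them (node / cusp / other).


Singular points: {(-1, -2)}; classification: cusp.

Compute partial derivatives:
  f_x = 3*x**2 + 2*x*y + 10*x + 2*y**2 + 10*y + 15.
  f_y = x**2 + 4*x*y + 10*x + 3*y**2 + 18*y + 25.
Scan x_0 ∈ {−4, ..., 4}. For each x_0, f_y(x_0, y) is a polynomial in y; find its integer roots y ∈ {−4, ..., 4}, then test f_x and f at those candidates.
  x = -4: f_y(-4, y) = 3*y**2 + 2*y + 1; no integer root y with |y| ≤ 4.
  x = -3: f_y(-3, y) = 3*y**2 + 6*y + 4; no integer root y with |y| ≤ 4.
  x = -2: f_y(-2, y) = 3*y**2 + 10*y + 9; no integer root y with |y| ≤ 4.
  x = -1: f_y(-1, y) = 3*y**2 + 14*y + 16; vanishes at y ∈ {-2}. (-1, -2): f_x = 0, f = 0 — SINGULAR.
  x = 0: f_y(0, y) = 3*y**2 + 18*y + 25; no integer root y with |y| ≤ 4.
  x = 1: f_y(1, y) = 3*y**2 + 22*y + 36; no integer root y with |y| ≤ 4.
  x = 2: f_y(2, y) = 3*y**2 + 26*y + 49; no integer root y with |y| ≤ 4.
  x = 3: f_y(3, y) = 3*y**2 + 30*y + 64; no integer root y with |y| ≤ 4.
  x = 4: f_y(4, y) = 3*y**2 + 34*y + 81; no integer root y with |y| ≤ 4.
Only singular point on the grid: (-1, -2).
Classify: substitute x = -1 + u, y = -2 + v and expand: f = u**3 + u**2*v + 2*u*v**2 + v**3 + v**2.
No constant or linear terms (consistent with a singular point). Quadratic part: v**2. Cubic part: u**3 + u**2*v + 2*u*v**2 + v**3.
The quadratic part v**2 is a perfect square, so there is a single (double) tangent line v = 0, i.e. y = -2. Restricting the cubic part to that line (v = 0) leaves u**3 ≠ 0, so f is not divisible by v and the branch is v² ≈ -u**3 to lowest order — this is a cusp.
Classification: cusp.


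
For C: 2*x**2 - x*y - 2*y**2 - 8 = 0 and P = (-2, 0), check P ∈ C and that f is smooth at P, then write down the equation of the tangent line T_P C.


Tangent line at P: -8*x + 2*y - 16 = 0.

Step 1: f(-2, 0) = 0, so P lies on C.
Step 2: partial derivatives
  f_x(x, y) = 4*x - y, f_y(x, y) = -x - 4*y.
  f_x(P) = -8, f_y(P) = 2 (gradient nonzero, so P is smooth).
Step 3: tangent line at P: -8·(x − -2) + 2·(y − 0) = 0.
Expanding: -8*x + 2*y - 16 = 0.


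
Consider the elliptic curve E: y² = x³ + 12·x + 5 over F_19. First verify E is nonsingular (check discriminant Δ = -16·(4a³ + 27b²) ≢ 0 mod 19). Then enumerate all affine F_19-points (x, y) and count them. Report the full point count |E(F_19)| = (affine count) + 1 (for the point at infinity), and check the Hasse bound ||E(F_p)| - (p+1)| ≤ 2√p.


Affine points = {(0, 9), (0, 10), (3, 7), (3, 12), (5, 0), (8, 9), (8, 10), (9, 5), (9, 14), (10, 2), (10, 17), (11, 9), (11, 10), (15, 8), (15, 11), (17, 7), (17, 12), (18, 7), (18, 12)}; affine count = 19; |E(F_19)| = 20.

Discriminant check: Δ ∝ 4a³ + 27b² = 4·12³ + 27·5² = 4·1728 + 27·25 ≡ 6 (mod 19). Nonzero ⇒ E is nonsingular.
For each x ∈ F_19, compute rhs = x³ + 12·x + 5 mod 19, then count y ∈ F_19 with y² ≡ rhs.
  x = 0: rhs = 5, matching y values: 9, 10 (2 points).
  x = 1: rhs = 18, matching y values: none (0 points).
  x = 2: rhs = 18, matching y values: none (0 points).
  x = 3: rhs = 11, matching y values: 7, 12 (2 points).
  x = 4: rhs = 3, matching y values: none (0 points).
  x = 5: rhs = 0, matching y values: 0 (1 points).
  x = 6: rhs = 8, matching y values: none (0 points).
  x = 7: rhs = 14, matching y values: none (0 points).
  x = 8: rhs = 5, matching y values: 9, 10 (2 points).
  x = 9: rhs = 6, matching y values: 5, 14 (2 points).
  x = 10: rhs = 4, matching y values: 2, 17 (2 points).
  x = 11: rhs = 5, matching y values: 9, 10 (2 points).
  x = 12: rhs = 15, matching y values: none (0 points).
  x = 13: rhs = 2, matching y values: none (0 points).
  x = 14: rhs = 10, matching y values: none (0 points).
  x = 15: rhs = 7, matching y values: 8, 11 (2 points).
  x = 16: rhs = 18, matching y values: none (0 points).
  x = 17: rhs = 11, matching y values: 7, 12 (2 points).
  x = 18: rhs = 11, matching y values: 7, 12 (2 points).
Total affine count: 19.
Full point count |E(F_19)| = 19 + 1 = 20.
Hasse bound: |20 − (19+1)| = |0| = 0 ≤ 2√19 ≈ 8.7178 ✓.


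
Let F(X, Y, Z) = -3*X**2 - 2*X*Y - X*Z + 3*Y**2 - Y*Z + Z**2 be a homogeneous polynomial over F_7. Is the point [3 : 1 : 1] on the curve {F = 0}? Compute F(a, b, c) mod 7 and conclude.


F(3,1,1) ≡ 2 (mod 7); P is NOT on the curve.

Evaluate F(3, 1, 1) term-by-term (mod 7).
  -3*X**2 ↦ -3·9·1·1 = -27
  -2*X*Y ↦ -2·3·1·1 = -6
  -X*Z ↦ -1·3·1·1 = -3
  3*Y**2 ↦ 3·1·1·1 = 3
  -Y*Z ↦ -1·1·1·1 = -1
  Z**2 ↦ 1·1·1·1 = 1
Sum: F(3, 1, 1) = (-27) + (-6) + (-3) + (3) + (-1) + (1) = -33.
Reducing mod 7: -33 ≡ 2 (mod 7).
Since F(a, b, c) ≡ 2 ≠ 0 (mod 7), P does NOT lie on the curve.
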